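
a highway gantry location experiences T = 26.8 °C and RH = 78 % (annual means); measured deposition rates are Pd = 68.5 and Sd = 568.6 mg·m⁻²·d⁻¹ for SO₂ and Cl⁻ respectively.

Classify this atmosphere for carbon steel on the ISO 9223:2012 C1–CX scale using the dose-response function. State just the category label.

CX

carbon steel: f(T) = -0.054·(T−10) [T>10 °C] = -0.9072
  sulphur-dioxide contribution → 30.62 μm/a
  chloride contribution → 199.5 μm/a
  total first-year rate 230.2 μm/a
ISO 9223 Table 2 (carbon steel): 200 < 230 ≤ 700 μm/a ⇒ CX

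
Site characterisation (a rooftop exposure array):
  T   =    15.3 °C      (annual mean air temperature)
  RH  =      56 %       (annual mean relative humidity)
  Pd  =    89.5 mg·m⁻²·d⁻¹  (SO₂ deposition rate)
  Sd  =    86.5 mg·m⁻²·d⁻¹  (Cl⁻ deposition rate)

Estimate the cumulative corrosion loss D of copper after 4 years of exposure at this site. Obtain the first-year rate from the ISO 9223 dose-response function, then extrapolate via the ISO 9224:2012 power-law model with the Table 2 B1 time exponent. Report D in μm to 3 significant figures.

copper: temperature factor f = -0.080·(5.3) = -0.4240
  sulphur-dioxide contribution → 0.3038 μm/a
  chloride contribution → 0.5431 μm/a
  ⇒ r_corr(copper) = 0.8468 μm/a
Power-law: D(4) = r_corr · 4^0.667
  D(4) = 0.8468 × 4^0.667 = 0.8468 × 2.521 = 2.135 μm

D(4) = 2.13 μm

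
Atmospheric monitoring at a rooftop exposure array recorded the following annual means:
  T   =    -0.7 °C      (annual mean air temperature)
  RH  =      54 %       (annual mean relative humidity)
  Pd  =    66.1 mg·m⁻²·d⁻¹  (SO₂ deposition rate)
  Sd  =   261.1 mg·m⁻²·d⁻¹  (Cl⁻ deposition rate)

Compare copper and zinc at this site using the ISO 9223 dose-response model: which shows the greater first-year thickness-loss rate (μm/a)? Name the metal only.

zinc

copper: f(T) = +0.126·(T−10) [T≤10 °C] = -1.3482
  Pd branch = 0.0053·Pd^0.26·e^(0.059·RH+f) = 0.09901 μm/a
  Sd branch = 0.01025·Sd^0.27·e^(0.036·RH+0.049·T) = 0.3109 μm/a
  r_corr = 0.09901 + 0.3109 = 0.4099 μm/a
zinc: temperature factor f = +0.038·(-10.7) = -0.4066
  SO₂ term: 0.0129·66.1^0.44·exp(0.046·54-0.4066) = 0.6512
  Sd branch = 0.0175·Sd^0.57·e^(0.008·RH+0.085·T) = 0.6059 μm/a
  sum: 0.6512 + 0.6059 → r_corr = 1.257 μm/a
Ordering by μm/a: zinc (1.26) > copper (0.41)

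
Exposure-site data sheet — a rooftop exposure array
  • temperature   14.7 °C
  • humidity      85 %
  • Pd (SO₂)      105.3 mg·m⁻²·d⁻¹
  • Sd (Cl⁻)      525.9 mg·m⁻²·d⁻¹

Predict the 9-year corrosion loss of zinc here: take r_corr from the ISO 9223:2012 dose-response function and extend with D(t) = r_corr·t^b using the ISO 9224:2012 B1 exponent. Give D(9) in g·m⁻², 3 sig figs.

D(9) = 335 g·m⁻²

zinc: T>10 °C ⇒ hinge -0.071·(14.7−10) = -0.3337
  SO₂ term: 0.0129·105.3^0.44·exp(0.046·85-0.3337) = 3.578
  Sd branch = 0.0175·Sd^0.57·e^(0.008·RH+0.085·T) = 4.285 μm/a
  sum: 3.578 + 4.285 → r_corr = 7.863 μm/a
Power-law: D(9) = r_corr · 9^0.813
  D(9) = 7.863 × 9^0.813 = 7.863 × 5.968 = 46.92 μm
  Mass loss = 46.92 μm × 7.14 g/cm³ = 335 g·m⁻²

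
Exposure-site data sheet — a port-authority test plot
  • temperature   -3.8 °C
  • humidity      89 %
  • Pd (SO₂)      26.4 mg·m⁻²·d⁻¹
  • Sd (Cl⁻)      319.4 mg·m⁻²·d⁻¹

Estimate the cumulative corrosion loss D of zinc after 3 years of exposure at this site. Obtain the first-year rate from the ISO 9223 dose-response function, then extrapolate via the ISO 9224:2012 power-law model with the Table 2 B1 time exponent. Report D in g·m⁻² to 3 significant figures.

D(3) = 45.8 g·m⁻²

zinc: f(T) = +0.038·(T−10) [T≤10 °C] = -0.5244
  SO₂ term: 0.0129·26.4^0.44·exp(0.046·89-0.5244) = 1.934
  Cl⁻ term: 0.0175·319.4^0.57·exp(0.008·89+0.085·-3.8) = 0.691
  r_corr = 1.934 + 0.691 = 2.624 μm/a
ISO 9224: D(t) = r_corr · t^b with b = 0.813 (zinc, B1)
  D(3) = 2.624 × 3^0.813 = 2.624 × 2.443 = 6.411 μm
  Mass loss = 6.411 μm × 7.14 g/cm³ = 45.78 g·m⁻²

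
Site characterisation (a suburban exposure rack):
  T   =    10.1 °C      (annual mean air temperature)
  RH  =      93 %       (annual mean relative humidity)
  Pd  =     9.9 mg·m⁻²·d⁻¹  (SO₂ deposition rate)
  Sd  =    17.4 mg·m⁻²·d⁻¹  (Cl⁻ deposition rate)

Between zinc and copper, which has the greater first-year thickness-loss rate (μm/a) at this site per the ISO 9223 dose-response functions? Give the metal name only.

zinc: f(T) = -0.071·(T−10) [T>10 °C] = -0.0071
  Pd branch = 0.0129·Pd^0.44·e^(0.046·RH+f) = 2.532 μm/a
  Cl⁻ term: 0.0175·17.4^0.57·exp(0.008·93+0.085·10.1) = 0.4427
  sum: 2.532 + 0.4427 → r_corr = 2.975 μm/a
copper: temperature factor f = -0.080·(0.1) = -0.0080
  Pd branch = 0.0053·Pd^0.26·e^(0.059·RH+f) = 2.305 μm/a
  Sd branch = 0.01025·Sd^0.27·e^(0.036·RH+0.049·T) = 1.034 μm/a
  sum: 2.305 + 1.034 → r_corr = 3.339 μm/a
Ordering by μm/a: copper (3.34) > zinc (2.97)

copper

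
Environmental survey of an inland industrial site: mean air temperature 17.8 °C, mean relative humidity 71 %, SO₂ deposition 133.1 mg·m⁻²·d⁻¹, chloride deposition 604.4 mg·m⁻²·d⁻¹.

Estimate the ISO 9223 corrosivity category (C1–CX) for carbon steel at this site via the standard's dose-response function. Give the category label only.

carbon steel: f(T) = -0.054·(T−10) [T>10 °C] = -0.4212
  sulphur-dioxide contribution → 61.14 μm/a
  chloride contribution → 114.8 μm/a
  total first-year rate 175.9 μm/a
176 μm/a falls in (80, 200] for carbon steel → category C5

C5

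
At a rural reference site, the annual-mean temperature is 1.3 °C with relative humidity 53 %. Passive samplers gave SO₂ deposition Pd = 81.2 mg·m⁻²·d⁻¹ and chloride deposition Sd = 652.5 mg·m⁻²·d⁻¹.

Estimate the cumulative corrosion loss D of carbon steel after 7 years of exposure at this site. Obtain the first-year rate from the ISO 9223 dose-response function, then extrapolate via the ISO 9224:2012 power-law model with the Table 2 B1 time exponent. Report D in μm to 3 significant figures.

carbon steel: T≤10 °C ⇒ hinge +0.150·(1.3−10) = -1.3050
  SO₂ term: 1.77·81.2^0.52·exp(0.02·53-1.3050) = 13.63
  Sd branch = 0.102·Sd^0.62·e^(0.033·RH+0.04·T) = 34.34 μm/a
  r_corr = 13.63 + 34.34 = 47.97 μm/a
ISO 9224: D(t) = r_corr · t^b with b = 0.523 (carbon steel, B1)
  D(7) = 47.97 × 7^0.523 = 47.97 × 2.767 = 132.7 μm

D(7) = 133 μm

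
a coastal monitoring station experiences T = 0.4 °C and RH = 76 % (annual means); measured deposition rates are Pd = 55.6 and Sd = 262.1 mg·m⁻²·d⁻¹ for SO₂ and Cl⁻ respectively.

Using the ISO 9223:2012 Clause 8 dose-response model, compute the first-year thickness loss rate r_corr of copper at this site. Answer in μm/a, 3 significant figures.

r_corr = 1.12 μm/a

copper: f(T) = +0.126·(T−10) [T≤10 °C] = -1.2096
  sulphur-dioxide contribution → 0.3982 μm/a
  chloride contribution → 0.7252 μm/a
  total first-year rate 1.123 μm/a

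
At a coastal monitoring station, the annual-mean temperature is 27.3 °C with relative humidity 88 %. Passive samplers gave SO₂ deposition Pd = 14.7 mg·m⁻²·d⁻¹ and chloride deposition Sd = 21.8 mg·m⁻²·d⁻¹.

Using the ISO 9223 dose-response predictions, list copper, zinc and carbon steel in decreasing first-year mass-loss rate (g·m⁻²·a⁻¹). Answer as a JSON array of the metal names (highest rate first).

copper: f(T) = -0.080·(T−10) [T>10 °C] = -1.3840
  sulphur-dioxide contribution → 0.4804 μm/a
  chloride contribution → 2.133 μm/a
  total first-year rate 2.613 μm/a
  mass loss = 2.613 μm/a × 8.96 g/cm³ = 23.41 g·m⁻²·a⁻¹
zinc: f(T) = -0.071·(T−10) [T>10 °C] = -1.2283
  sulphur-dioxide contribution → 0.706 μm/a
  chloride contribution → 2.087 μm/a
  total first-year rate 2.793 μm/a
  mass loss = 2.793 μm/a × 7.14 g/cm³ = 19.94 g·m⁻²·a⁻¹
carbon steel: f(T) = -0.054·(T−10) [T>10 °C] = -0.9342
  sulphur-dioxide contribution → 16.35 μm/a
  chloride contribution → 37.49 μm/a
  ⇒ r_corr(carbon steel) = 53.84 μm/a
  mass loss = 53.84 μm/a × 7.85 g/cm³ = 422.7 g·m⁻²·a⁻¹
Ordering by g·m⁻²·a⁻¹: carbon steel (423) > copper (23.4) > zinc (19.9)

["carbon steel", "copper", "zinc"]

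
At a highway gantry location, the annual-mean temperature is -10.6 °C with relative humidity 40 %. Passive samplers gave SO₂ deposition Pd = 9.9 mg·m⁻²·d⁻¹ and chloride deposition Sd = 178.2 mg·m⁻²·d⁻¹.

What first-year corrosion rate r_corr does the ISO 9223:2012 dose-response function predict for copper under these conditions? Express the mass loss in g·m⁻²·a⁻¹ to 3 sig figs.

copper: temperature factor f = +0.126·(-20.6) = -2.5956
  Pd branch = 0.0053·Pd^0.26·e^(0.059·RH+f) = 0.0076 μm/a
  Sd branch = 0.01025·Sd^0.27·e^(0.036·RH+0.049·T) = 0.1043 μm/a
  r_corr = 0.0076 + 0.1043 = 0.1119 μm/a
Convert to mass loss: 0.1119 μm/a × 8.96 g/cm³ = 1.003 g·m⁻²·a⁻¹

r_corr = 1.00 g·m⁻²·a⁻¹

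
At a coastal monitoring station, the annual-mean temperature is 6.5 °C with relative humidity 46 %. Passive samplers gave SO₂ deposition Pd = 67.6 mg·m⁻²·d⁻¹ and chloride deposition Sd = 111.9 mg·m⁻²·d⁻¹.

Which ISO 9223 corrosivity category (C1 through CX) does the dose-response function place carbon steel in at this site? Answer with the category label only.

C3

carbon steel: f(T) = +0.150·(T−10) [T≤10 °C] = -0.5250
  SO₂ term: 1.77·67.6^0.52·exp(0.02·46-0.5250) = 23.5
  Sd branch = 0.102·Sd^0.62·e^(0.033·RH+0.04·T) = 11.25 μm/a
  sum: 23.5 + 11.25 → r_corr = 34.75 μm/a
ISO 9223 Table 2 (carbon steel): 25 < 34.7 ≤ 50 μm/a ⇒ C3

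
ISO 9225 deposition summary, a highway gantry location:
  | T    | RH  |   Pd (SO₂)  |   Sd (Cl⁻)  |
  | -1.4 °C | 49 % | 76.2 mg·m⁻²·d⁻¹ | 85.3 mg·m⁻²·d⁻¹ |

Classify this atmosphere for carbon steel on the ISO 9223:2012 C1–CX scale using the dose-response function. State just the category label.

carbon steel: f(T) = +0.150·(T−10) [T≤10 °C] = -1.7100
  SO₂ term: 1.77·76.2^0.52·exp(0.02·49-1.7100) = 8.12
  Sd branch = 0.102·Sd^0.62·e^(0.033·RH+0.04·T) = 7.651 μm/a
  sum: 8.12 + 7.651 → r_corr = 15.77 μm/a
15.8 μm/a falls in (1.3, 25] for carbon steel → category C2

C2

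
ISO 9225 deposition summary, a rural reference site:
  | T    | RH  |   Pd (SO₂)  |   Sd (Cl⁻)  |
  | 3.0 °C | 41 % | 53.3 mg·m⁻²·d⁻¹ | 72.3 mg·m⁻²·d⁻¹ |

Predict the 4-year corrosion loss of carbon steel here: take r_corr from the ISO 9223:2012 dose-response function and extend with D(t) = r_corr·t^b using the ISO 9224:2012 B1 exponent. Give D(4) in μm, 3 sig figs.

D(4) = 36.0 μm

carbon steel: temperature factor f = +0.150·(-7.0) = -1.0500
  sulphur-dioxide contribution → 11.12 μm/a
  chloride contribution → 6.324 μm/a
  ⇒ r_corr(carbon steel) = 17.44 μm/a
ISO 9224: D(t) = r_corr · t^b with b = 0.523 (carbon steel, B1)
  D(4) = 17.44 × 4^0.523 = 17.44 × 2.065 = 36.01 μm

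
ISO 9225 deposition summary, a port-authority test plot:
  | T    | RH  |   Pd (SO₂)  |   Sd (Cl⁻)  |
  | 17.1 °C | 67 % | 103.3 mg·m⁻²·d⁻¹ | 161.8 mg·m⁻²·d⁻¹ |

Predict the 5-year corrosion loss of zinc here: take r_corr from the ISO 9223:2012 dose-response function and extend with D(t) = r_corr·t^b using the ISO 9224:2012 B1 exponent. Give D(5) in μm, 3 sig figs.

zinc: temperature factor f = -0.071·(7.1) = -0.5041
  SO₂ term: 0.0129·103.3^0.44·exp(0.046·67-0.5041) = 1.307
  Cl⁻ term: 0.0175·161.8^0.57·exp(0.008·67+0.085·17.1) = 2.324
  sum: 1.307 + 2.324 → r_corr = 3.631 μm/a
ISO 9224: D(t) = r_corr · t^b with b = 0.813 (zinc, B1)
  D(5) = 3.631 × 5^0.813 = 3.631 × 3.701 = 13.44 μm

D(5) = 13.4 μm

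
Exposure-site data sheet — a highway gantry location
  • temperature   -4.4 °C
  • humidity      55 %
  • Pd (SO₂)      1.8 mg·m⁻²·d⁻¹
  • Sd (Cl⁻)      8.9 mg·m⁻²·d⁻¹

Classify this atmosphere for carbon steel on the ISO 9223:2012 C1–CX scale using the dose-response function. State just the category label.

C2

carbon steel: temperature factor f = +0.150·(-14.4) = -2.1600
  Pd branch = 1.77·Pd^0.52·e^(0.02·RH+f) = 0.8325 μm/a
  Cl⁻ term: 0.102·8.9^0.62·exp(0.033·55+0.04·-4.4) = 2.037
  r_corr = 0.8325 + 2.037 = 2.87 μm/a
ISO 9223 Table 2 (carbon steel): 1.3 < 2.87 ≤ 25 μm/a ⇒ C2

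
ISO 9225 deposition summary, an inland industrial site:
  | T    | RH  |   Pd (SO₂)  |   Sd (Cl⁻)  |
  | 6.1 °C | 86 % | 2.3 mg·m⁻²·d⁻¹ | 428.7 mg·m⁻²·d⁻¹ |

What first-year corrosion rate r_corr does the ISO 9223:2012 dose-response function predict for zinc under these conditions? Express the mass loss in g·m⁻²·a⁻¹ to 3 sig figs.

r_corr = 19.2 g·m⁻²·a⁻¹

zinc: T≤10 °C ⇒ hinge +0.038·(6.1−10) = -0.1482
  SO₂ term: 0.0129·2.3^0.44·exp(0.046·86-0.1482) = 0.8384
  Cl⁻ term: 0.0175·428.7^0.57·exp(0.008·86+0.085·6.1) = 1.851
  r_corr = 0.8384 + 1.851 = 2.689 μm/a
Convert to mass loss: 2.689 μm/a × 7.14 g/cm³ = 19.2 g·m⁻²·a⁻¹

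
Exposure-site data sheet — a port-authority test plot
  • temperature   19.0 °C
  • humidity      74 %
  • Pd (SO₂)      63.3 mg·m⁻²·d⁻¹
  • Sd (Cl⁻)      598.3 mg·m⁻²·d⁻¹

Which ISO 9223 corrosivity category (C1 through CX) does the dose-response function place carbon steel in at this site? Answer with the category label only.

carbon steel: T>10 °C ⇒ hinge -0.054·(19.0−10) = -0.4860
  SO₂ term: 1.77·63.3^0.52·exp(0.02·74-0.4860) = 41.34
  Sd branch = 0.102·Sd^0.62·e^(0.033·RH+0.04·T) = 132.1 μm/a
  sum: 41.34 + 132.1 → r_corr = 173.4 μm/a
Category bounds: 80…200 μm/a bracket r_corr ⇒ C5

C5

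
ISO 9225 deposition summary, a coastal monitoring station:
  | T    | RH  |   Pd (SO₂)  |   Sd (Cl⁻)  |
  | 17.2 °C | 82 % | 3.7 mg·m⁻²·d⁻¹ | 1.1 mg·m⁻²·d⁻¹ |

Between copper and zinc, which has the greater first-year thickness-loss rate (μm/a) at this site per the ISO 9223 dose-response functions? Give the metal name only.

copper: f(T) = -0.080·(T−10) [T>10 °C] = -0.5760
  sulphur-dioxide contribution → 0.5284 μm/a
  chloride contribution → 0.4677 μm/a
  total first-year rate 0.9961 μm/a
zinc: f(T) = -0.071·(T−10) [T>10 °C] = -0.5112
  sulphur-dioxide contribution → 0.5981 μm/a
  chloride contribution → 0.1536 μm/a
  total first-year rate 0.7517 μm/a
Ordering by μm/a: copper (0.996) > zinc (0.752)

copper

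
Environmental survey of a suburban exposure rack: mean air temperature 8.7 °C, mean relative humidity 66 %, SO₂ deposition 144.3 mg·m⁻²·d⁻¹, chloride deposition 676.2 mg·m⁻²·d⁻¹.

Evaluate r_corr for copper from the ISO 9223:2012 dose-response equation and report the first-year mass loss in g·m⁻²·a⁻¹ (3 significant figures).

copper: T≤10 °C ⇒ hinge +0.126·(8.7−10) = -0.1638
  SO₂ term: 0.0053·144.3^0.26·exp(0.059·66-0.1638) = 0.8048
  Cl⁻ term: 0.01025·676.2^0.27·exp(0.036·66+0.049·8.7) = 0.9814
  sum: 0.8048 + 0.9814 → r_corr = 1.786 μm/a
Convert to mass loss: 1.786 μm/a × 8.96 g/cm³ = 16 g·m⁻²·a⁻¹

r_corr = 16.0 g·m⁻²·a⁻¹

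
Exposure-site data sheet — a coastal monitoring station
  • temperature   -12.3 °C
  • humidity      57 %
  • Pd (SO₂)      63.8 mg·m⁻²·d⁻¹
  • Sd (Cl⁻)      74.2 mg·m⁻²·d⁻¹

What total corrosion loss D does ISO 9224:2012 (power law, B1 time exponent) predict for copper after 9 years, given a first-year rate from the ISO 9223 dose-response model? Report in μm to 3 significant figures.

D(9) = 0.722 μm

copper: T≤10 °C ⇒ hinge +0.126·(-12.3−10) = -2.8098
  Pd branch = 0.0053·Pd^0.26·e^(0.059·RH+f) = 0.02715 μm/a
  Sd branch = 0.01025·Sd^0.27·e^(0.036·RH+0.049·T) = 0.1397 μm/a
  sum: 0.02715 + 0.1397 → r_corr = 0.1668 μm/a
ISO 9224: D(t) = r_corr · t^b with b = 0.667 (copper, B1)
  D(9) = 0.1668 × 9^0.667 = 0.1668 × 4.33 = 0.7224 μm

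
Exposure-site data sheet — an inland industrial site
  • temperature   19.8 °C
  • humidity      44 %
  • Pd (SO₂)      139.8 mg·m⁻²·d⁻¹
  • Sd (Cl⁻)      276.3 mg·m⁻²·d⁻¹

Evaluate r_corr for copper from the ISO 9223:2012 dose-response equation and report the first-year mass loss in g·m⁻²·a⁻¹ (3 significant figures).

copper: T>10 °C ⇒ hinge -0.080·(19.8−10) = -0.7840
  Pd branch = 0.0053·Pd^0.26·e^(0.059·RH+f) = 0.1172 μm/a
  Cl⁻ term: 0.01025·276.3^0.27·exp(0.036·44+0.049·19.8) = 0.6014
  sum: 0.1172 + 0.6014 → r_corr = 0.7186 μm/a
Convert to mass loss: 0.7186 μm/a × 8.96 g/cm³ = 6.439 g·m⁻²·a⁻¹

r_corr = 6.44 g·m⁻²·a⁻¹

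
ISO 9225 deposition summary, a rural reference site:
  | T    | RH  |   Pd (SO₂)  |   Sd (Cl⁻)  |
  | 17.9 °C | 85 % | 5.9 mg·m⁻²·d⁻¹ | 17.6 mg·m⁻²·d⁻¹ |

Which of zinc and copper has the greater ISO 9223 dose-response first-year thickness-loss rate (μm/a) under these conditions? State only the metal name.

copper

zinc: f(T) = -0.071·(T−10) [T>10 °C] = -0.5609
  SO₂ term: 0.0129·5.9^0.44·exp(0.046·85-0.5609) = 0.8022
  Cl⁻ term: 0.0175·17.6^0.57·exp(0.008·85+0.085·17.9) = 0.8111
  r_corr = 0.8022 + 0.8111 = 1.613 μm/a
copper: T>10 °C ⇒ hinge -0.080·(17.9−10) = -0.6320
  SO₂ term: 0.0053·5.9^0.26·exp(0.059·85-0.6320) = 0.6733
  Cl⁻ term: 0.01025·17.6^0.27·exp(0.036·85+0.049·17.9) = 1.14
  sum: 0.6733 + 1.14 → r_corr = 1.813 μm/a
Ordering by μm/a: copper (1.81) > zinc (1.61)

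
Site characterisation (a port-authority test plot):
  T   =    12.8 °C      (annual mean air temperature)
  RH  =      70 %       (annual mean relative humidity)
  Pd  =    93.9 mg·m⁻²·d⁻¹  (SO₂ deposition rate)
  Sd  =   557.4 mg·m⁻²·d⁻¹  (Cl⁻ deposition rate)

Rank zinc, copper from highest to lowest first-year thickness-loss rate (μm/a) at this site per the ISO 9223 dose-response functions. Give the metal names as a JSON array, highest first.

zinc: temperature factor f = -0.071·(2.8) = -0.1988
  Pd branch = 0.0129·Pd^0.44·e^(0.046·RH+f) = 1.953 μm/a
  Cl⁻ term: 0.0175·557.4^0.57·exp(0.008·70+0.085·12.8) = 3.342
  sum: 1.953 + 3.342 → r_corr = 5.295 μm/a
copper: T>10 °C ⇒ hinge -0.080·(12.8−10) = -0.2240
  SO₂ term: 0.0053·93.9^0.26·exp(0.059·70-0.2240) = 0.8581
  Sd branch = 0.01025·Sd^0.27·e^(0.036·RH+0.049·T) = 1.315 μm/a
  r_corr = 0.8581 + 1.315 = 2.173 μm/a
Ordering by μm/a: zinc (5.3) > copper (2.17)

["zinc", "copper"]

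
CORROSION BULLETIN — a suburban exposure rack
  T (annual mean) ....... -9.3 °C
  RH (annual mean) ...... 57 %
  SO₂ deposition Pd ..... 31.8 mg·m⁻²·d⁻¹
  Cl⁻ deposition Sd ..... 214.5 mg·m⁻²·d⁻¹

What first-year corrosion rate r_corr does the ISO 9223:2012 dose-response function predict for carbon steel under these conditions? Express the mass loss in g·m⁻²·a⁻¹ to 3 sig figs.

carbon steel: temperature factor f = +0.150·(-19.3) = -2.8950
  sulphur-dioxide contribution → 1.849 μm/a
  chloride contribution → 12.87 μm/a
  total first-year rate 14.72 μm/a
Convert to mass loss: 14.72 μm/a × 7.85 g/cm³ = 115.5 g·m⁻²·a⁻¹

r_corr = 116 g·m⁻²·a⁻¹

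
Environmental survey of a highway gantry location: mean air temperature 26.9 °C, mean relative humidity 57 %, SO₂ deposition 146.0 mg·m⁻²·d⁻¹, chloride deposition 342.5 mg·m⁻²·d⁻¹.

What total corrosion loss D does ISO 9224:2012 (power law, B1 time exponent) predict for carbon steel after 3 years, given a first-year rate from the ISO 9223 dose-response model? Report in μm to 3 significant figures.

carbon steel: f(T) = -0.054·(T−10) [T>10 °C] = -0.9126
  Pd branch = 1.77·Pd^0.52·e^(0.02·RH+f) = 29.66 μm/a
  Cl⁻ term: 0.102·342.5^0.62·exp(0.033·57+0.04·26.9) = 73.16
  sum: 29.66 + 73.16 → r_corr = 102.8 μm/a
ISO 9224: D(t) = r_corr · t^b with b = 0.523 (carbon steel, B1)
  D(3) = 102.8 × 3^0.523 = 102.8 × 1.776 = 182.7 μm

D(3) = 183 μm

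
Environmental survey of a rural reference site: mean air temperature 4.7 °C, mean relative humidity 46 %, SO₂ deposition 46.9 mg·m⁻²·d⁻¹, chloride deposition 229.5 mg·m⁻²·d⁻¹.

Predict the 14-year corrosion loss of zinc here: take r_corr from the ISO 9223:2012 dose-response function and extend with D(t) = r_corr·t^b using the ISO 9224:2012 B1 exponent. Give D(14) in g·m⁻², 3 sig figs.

D(14) = 80.0 g·m⁻²

zinc: f(T) = +0.038·(T−10) [T≤10 °C] = -0.2014
  Pd branch = 0.0129·Pd^0.44·e^(0.046·RH+f) = 0.4758 μm/a
  Cl⁻ term: 0.0175·229.5^0.57·exp(0.008·46+0.085·4.7) = 0.8356
  sum: 0.4758 + 0.8356 → r_corr = 1.311 μm/a
Long-term exponent b (ISO 9224 Table 2, B1) = 0.813
  D(14) = 1.311 × 14^0.813 = 1.311 × 8.547 = 11.21 μm
  Mass loss = 11.21 μm × 7.14 g/cm³ = 80.03 g·m⁻²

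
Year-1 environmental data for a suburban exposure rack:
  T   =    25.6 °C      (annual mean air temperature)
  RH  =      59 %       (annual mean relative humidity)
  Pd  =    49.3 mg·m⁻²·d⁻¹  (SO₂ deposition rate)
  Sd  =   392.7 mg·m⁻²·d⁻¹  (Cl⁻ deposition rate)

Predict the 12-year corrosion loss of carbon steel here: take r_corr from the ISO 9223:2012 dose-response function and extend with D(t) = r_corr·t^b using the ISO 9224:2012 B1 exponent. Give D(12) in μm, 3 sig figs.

carbon steel: T>10 °C ⇒ hinge -0.054·(25.6−10) = -0.8424
  sulphur-dioxide contribution → 18.83 μm/a
  chloride contribution → 80.76 μm/a
  ⇒ r_corr(carbon steel) = 99.59 μm/a
Long-term exponent b (ISO 9224 Table 2, B1) = 0.523
  D(12) = 99.59 × 12^0.523 = 99.59 × 3.668 = 365.3 μm

D(12) = 365 μm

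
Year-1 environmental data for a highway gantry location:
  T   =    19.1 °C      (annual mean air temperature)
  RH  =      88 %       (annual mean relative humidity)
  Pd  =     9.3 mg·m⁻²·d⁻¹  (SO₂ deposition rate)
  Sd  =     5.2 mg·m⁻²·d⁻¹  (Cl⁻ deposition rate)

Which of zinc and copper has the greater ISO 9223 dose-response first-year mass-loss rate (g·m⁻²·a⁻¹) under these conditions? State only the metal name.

copper

zinc: f(T) = -0.071·(T−10) [T>10 °C] = -0.6461
  Pd branch = 0.0129·Pd^0.44·e^(0.046·RH+f) = 1.033 μm/a
  Cl⁻ term: 0.0175·5.2^0.57·exp(0.008·88+0.085·19.1) = 0.4592
  r_corr = 1.033 + 0.4592 = 1.492 μm/a
  mass loss = 1.492 μm/a × 7.14 g/cm³ = 10.65 g·m⁻²·a⁻¹
copper: T>10 °C ⇒ hinge -0.080·(19.1−10) = -0.7280
  SO₂ term: 0.0053·9.3^0.26·exp(0.059·88-0.7280) = 0.8218
  Sd branch = 0.01025·Sd^0.27·e^(0.036·RH+0.049·T) = 0.969 μm/a
  r_corr = 0.8218 + 0.969 = 1.791 μm/a
  mass loss = 1.791 μm/a × 8.96 g/cm³ = 16.05 g·m⁻²·a⁻¹
Ordering by g·m⁻²·a⁻¹: copper (16) > zinc (10.7)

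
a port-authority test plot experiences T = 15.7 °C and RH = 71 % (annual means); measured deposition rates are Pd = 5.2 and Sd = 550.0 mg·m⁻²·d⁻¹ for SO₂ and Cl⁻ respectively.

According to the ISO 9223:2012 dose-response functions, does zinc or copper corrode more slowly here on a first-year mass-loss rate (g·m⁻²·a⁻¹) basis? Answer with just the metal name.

copper

zinc: T>10 °C ⇒ hinge -0.071·(15.7−10) = -0.4047
  SO₂ term: 0.0129·5.2^0.44·exp(0.046·71-0.4047) = 0.4659
  Sd branch = 0.0175·Sd^0.57·e^(0.008·RH+0.085·T) = 4.278 μm/a
  sum: 0.4659 + 4.278 → r_corr = 4.744 μm/a
  mass loss = 4.744 μm/a × 7.14 g/cm³ = 33.87 g·m⁻²·a⁻¹
copper: T>10 °C ⇒ hinge -0.080·(15.7−10) = -0.4560
  Pd branch = 0.0053·Pd^0.26·e^(0.059·RH+f) = 0.3401 μm/a
  Cl⁻ term: 0.01025·550.0^0.27·exp(0.036·71+0.049·15.7) = 1.566
  r_corr = 0.3401 + 1.566 = 1.906 μm/a
  mass loss = 1.906 μm/a × 8.96 g/cm³ = 17.08 g·m⁻²·a⁻¹
Ordering by g·m⁻²·a⁻¹: zinc (33.9) > copper (17.1)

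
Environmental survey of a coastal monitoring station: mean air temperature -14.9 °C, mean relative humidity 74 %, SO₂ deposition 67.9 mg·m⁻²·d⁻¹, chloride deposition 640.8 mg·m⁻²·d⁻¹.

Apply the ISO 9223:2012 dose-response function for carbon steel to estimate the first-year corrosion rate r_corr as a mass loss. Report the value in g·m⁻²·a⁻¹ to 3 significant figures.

r_corr = 292 g·m⁻²·a⁻¹

carbon steel: f(T) = +0.150·(T−10) [T≤10 °C] = -3.7350
  SO₂ term: 1.77·67.9^0.52·exp(0.02·74-3.7350) = 1.664
  Sd branch = 0.102·Sd^0.62·e^(0.033·RH+0.04·T) = 35.52 μm/a
  r_corr = 1.664 + 35.52 = 37.18 μm/a
Convert to mass loss: 37.18 μm/a × 7.85 g/cm³ = 291.9 g·m⁻²·a⁻¹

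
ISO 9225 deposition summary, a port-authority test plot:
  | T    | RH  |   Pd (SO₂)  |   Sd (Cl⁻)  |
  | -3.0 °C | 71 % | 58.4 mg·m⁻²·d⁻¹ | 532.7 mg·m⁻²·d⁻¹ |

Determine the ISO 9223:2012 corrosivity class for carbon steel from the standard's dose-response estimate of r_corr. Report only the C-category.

C4

carbon steel: f(T) = +0.150·(T−10) [T≤10 °C] = -1.9500
  sulphur-dioxide contribution → 8.636 μm/a
  chloride contribution → 46.18 μm/a
  total first-year rate 54.82 μm/a
ISO 9223 Table 2 (carbon steel): 50 < 54.8 ≤ 80 μm/a ⇒ C4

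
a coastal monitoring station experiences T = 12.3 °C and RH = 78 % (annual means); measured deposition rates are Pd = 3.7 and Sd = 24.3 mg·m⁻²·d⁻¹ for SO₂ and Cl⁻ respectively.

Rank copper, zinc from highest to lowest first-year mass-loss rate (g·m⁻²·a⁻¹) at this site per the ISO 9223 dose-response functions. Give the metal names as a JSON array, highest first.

["copper", "zinc"]

copper: f(T) = -0.080·(T−10) [T>10 °C] = -0.1840
  Pd branch = 0.0053·Pd^0.26·e^(0.059·RH+f) = 0.6176 μm/a
  Cl⁻ term: 0.01025·24.3^0.27·exp(0.036·78+0.049·12.3) = 0.7347
  sum: 0.6176 + 0.7347 → r_corr = 1.352 μm/a
  mass loss = 1.352 μm/a × 8.96 g/cm³ = 12.12 g·m⁻²·a⁻¹
zinc: T>10 °C ⇒ hinge -0.071·(12.3−10) = -0.1633
  SO₂ term: 0.0129·3.7^0.44·exp(0.046·78-0.1633) = 0.7046
  Sd branch = 0.0175·Sd^0.57·e^(0.008·RH+0.085·T) = 0.5726 μm/a
  sum: 0.7046 + 0.5726 → r_corr = 1.277 μm/a
  mass loss = 1.277 μm/a × 7.14 g/cm³ = 9.119 g·m⁻²·a⁻¹
Ordering by g·m⁻²·a⁻¹: copper (12.1) > zinc (9.12)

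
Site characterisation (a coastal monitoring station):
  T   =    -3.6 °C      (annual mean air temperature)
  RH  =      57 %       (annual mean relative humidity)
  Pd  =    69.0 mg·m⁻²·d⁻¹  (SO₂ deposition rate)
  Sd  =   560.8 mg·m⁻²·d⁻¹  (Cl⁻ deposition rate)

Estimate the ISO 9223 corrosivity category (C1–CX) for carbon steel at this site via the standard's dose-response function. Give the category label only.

carbon steel: temperature factor f = +0.150·(-13.6) = -2.0400
  SO₂ term: 1.77·69.0^0.52·exp(0.02·57-2.0400) = 6.506
  Cl⁻ term: 0.102·560.8^0.62·exp(0.033·57+0.04·-3.6) = 29.32
  r_corr = 6.506 + 29.32 = 35.83 μm/a
35.8 μm/a falls in (25, 50] for carbon steel → category C3

C3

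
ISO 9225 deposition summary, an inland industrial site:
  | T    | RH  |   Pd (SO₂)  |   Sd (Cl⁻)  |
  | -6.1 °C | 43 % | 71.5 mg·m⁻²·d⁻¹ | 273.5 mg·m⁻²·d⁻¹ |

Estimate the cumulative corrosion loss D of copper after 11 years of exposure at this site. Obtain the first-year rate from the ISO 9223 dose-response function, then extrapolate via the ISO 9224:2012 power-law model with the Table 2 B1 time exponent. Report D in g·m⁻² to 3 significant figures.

copper: f(T) = +0.126·(T−10) [T≤10 °C] = -2.0286
  Pd branch = 0.0053·Pd^0.26·e^(0.059·RH+f) = 0.02674 μm/a
  Sd branch = 0.01025·Sd^0.27·e^(0.036·RH+0.049·T) = 0.1626 μm/a
  r_corr = 0.02674 + 0.1626 = 0.1894 μm/a
Power-law: D(11) = r_corr · 11^0.667
  D(11) = 0.1894 × 11^0.667 = 0.1894 × 4.95 = 0.9374 μm
  Mass loss = 0.9374 μm × 8.96 g/cm³ = 8.399 g·m⁻²

D(11) = 8.40 g·m⁻²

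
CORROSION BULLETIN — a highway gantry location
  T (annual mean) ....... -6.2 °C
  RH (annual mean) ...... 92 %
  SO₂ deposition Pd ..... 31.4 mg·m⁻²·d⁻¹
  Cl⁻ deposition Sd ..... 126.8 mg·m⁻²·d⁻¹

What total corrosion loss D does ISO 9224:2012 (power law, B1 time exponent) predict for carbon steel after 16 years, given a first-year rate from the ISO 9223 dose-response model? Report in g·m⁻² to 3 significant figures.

carbon steel: T≤10 °C ⇒ hinge +0.150·(-6.2−10) = -2.4300
  SO₂ term: 1.77·31.4^0.52·exp(0.02·92-2.4300) = 5.89
  Sd branch = 0.102·Sd^0.62·e^(0.033·RH+0.04·T) = 33.37 μm/a
  r_corr = 5.89 + 33.37 = 39.26 μm/a
Power-law: D(16) = r_corr · 16^0.523
  D(16) = 39.26 × 16^0.523 = 39.26 × 4.263 = 167.4 μm
  Mass loss = 167.4 μm × 7.85 g/cm³ = 1314 g·m⁻²

D(16) = 1.31e+03 g·m⁻²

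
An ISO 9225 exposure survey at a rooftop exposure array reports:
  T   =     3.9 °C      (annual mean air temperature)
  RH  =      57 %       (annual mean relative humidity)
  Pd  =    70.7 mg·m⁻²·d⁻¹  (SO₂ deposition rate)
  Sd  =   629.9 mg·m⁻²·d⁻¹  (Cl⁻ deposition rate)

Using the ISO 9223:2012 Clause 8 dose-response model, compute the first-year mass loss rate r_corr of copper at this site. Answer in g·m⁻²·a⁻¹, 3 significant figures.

r_corr = 6.86 g·m⁻²·a⁻¹

copper: temperature factor f = +0.126·(-6.1) = -0.7686
  Pd branch = 0.0053·Pd^0.26·e^(0.059·RH+f) = 0.2147 μm/a
  Cl⁻ term: 0.01025·629.9^0.27·exp(0.036·57+0.049·3.9) = 0.5504
  sum: 0.2147 + 0.5504 → r_corr = 0.7651 μm/a
Convert to mass loss: 0.7651 μm/a × 8.96 g/cm³ = 6.856 g·m⁻²·a⁻¹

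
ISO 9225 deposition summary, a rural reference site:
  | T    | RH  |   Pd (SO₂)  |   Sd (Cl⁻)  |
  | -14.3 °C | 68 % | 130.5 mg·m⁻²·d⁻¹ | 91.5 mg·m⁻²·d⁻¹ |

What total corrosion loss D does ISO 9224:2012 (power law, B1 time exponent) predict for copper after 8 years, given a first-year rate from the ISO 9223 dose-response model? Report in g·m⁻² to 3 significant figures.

copper: T≤10 °C ⇒ hinge +0.126·(-14.3−10) = -3.0618
  SO₂ term: 0.0053·130.5^0.26·exp(0.059·68-3.0618) = 0.04864
  Cl⁻ term: 0.01025·91.5^0.27·exp(0.036·68+0.049·-14.3) = 0.1991
  sum: 0.04864 + 0.1991 → r_corr = 0.2478 μm/a
Long-term exponent b (ISO 9224 Table 2, B1) = 0.667
  D(8) = 0.2478 × 8^0.667 = 0.2478 × 4.003 = 0.9918 μm
  Mass loss = 0.9918 μm × 8.96 g/cm³ = 8.886 g·m⁻²

D(8) = 8.89 g·m⁻²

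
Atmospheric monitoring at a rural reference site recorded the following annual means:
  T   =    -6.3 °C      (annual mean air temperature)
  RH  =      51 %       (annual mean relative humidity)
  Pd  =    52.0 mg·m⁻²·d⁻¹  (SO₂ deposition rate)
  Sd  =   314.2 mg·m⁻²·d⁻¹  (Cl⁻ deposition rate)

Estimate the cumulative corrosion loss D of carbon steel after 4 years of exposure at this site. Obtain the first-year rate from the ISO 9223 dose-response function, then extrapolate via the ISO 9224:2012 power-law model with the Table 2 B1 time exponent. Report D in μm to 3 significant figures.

carbon steel: T≤10 °C ⇒ hinge +0.150·(-6.3−10) = -2.4450
  Pd branch = 1.77·Pd^0.52·e^(0.02·RH+f) = 3.322 μm/a
  Sd branch = 0.102·Sd^0.62·e^(0.033·RH+0.04·T) = 15.08 μm/a
  r_corr = 3.322 + 15.08 = 18.4 μm/a
Long-term exponent b (ISO 9224 Table 2, B1) = 0.523
  D(4) = 18.4 × 4^0.523 = 18.4 × 2.065 = 37.99 μm

D(4) = 38.0 μm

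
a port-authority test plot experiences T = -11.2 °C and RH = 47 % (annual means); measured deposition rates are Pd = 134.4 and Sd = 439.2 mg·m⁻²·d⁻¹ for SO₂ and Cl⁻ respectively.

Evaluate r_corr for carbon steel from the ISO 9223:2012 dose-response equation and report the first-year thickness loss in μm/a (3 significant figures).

carbon steel: temperature factor f = +0.150·(-21.2) = -3.1800
  SO₂ term: 1.77·134.4^0.52·exp(0.02·47-3.1800) = 2.409
  Cl⁻ term: 0.102·439.2^0.62·exp(0.033·47+0.04·-11.2) = 13.37
  sum: 2.409 + 13.37 → r_corr = 15.78 μm/a

r_corr = 15.8 μm/a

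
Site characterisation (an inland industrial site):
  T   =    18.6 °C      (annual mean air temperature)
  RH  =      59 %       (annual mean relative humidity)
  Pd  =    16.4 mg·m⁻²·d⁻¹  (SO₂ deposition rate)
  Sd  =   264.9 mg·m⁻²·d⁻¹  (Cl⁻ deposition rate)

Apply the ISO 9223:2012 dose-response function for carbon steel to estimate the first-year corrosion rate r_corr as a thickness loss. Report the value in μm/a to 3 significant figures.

carbon steel: temperature factor f = -0.054·(8.6) = -0.4644
  sulphur-dioxide contribution → 15.51 μm/a
  chloride contribution → 47.82 μm/a
  ⇒ r_corr(carbon steel) = 63.32 μm/a

r_corr = 63.3 μm/a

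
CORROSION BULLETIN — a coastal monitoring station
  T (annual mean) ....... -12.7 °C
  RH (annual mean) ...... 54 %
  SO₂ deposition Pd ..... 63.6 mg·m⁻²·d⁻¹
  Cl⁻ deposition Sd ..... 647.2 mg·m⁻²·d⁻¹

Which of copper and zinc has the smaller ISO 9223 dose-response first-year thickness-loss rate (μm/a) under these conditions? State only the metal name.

copper

copper: f(T) = +0.126·(T−10) [T≤10 °C] = -2.8602
  SO₂ term: 0.0053·63.6^0.26·exp(0.059·54-2.8602) = 0.02161
  Cl⁻ term: 0.01025·647.2^0.27·exp(0.036·54+0.049·-12.7) = 0.2207
  sum: 0.02161 + 0.2207 → r_corr = 0.2423 μm/a
zinc: f(T) = +0.038·(T−10) [T≤10 °C] = -0.8626
  SO₂ term: 0.0129·63.6^0.44·exp(0.046·54-0.8626) = 0.4058
  Cl⁻ term: 0.0175·647.2^0.57·exp(0.008·54+0.085·-12.7) = 0.3665
  sum: 0.4058 + 0.3665 → r_corr = 0.7723 μm/a
Ordering by μm/a: zinc (0.772) > copper (0.242)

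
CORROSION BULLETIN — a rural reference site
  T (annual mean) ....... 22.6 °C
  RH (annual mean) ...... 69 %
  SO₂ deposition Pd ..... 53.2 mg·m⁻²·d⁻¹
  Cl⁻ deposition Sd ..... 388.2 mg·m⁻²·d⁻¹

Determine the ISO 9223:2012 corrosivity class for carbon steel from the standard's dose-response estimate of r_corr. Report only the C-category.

carbon steel: temperature factor f = -0.054·(12.6) = -0.6804
  SO₂ term: 1.77·53.2^0.52·exp(0.02·69-0.6804) = 28.14
  Sd branch = 0.102·Sd^0.62·e^(0.033·RH+0.04·T) = 98.92 μm/a
  sum: 28.14 + 98.92 → r_corr = 127.1 μm/a
127 μm/a falls in (80, 200] for carbon steel → category C5

C5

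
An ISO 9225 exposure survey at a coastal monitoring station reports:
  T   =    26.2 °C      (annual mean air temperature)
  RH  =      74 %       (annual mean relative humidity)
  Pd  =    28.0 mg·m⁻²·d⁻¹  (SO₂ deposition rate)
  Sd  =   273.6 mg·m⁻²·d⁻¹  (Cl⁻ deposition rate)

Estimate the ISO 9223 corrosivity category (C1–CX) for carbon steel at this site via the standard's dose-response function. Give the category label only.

carbon steel: T>10 °C ⇒ hinge -0.054·(26.2−10) = -0.8748
  Pd branch = 1.77·Pd^0.52·e^(0.02·RH+f) = 18.34 μm/a
  Sd branch = 0.102·Sd^0.62·e^(0.033·RH+0.04·T) = 108.5 μm/a
  r_corr = 18.34 + 108.5 = 126.8 μm/a
ISO 9223 Table 2 (carbon steel): 80 < 127 ≤ 200 μm/a ⇒ C5

C5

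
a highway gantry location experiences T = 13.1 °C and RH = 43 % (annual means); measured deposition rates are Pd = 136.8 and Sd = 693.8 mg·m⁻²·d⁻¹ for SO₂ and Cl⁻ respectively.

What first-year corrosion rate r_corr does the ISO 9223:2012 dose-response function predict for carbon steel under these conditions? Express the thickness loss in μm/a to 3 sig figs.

carbon steel: T>10 °C ⇒ hinge -0.054·(13.1−10) = -0.1674
  SO₂ term: 1.77·136.8^0.52·exp(0.02·43-0.1674) = 45.66
  Cl⁻ term: 0.102·693.8^0.62·exp(0.033·43+0.04·13.1) = 41.11
  r_corr = 45.66 + 41.11 = 86.77 μm/a

r_corr = 86.8 μm/a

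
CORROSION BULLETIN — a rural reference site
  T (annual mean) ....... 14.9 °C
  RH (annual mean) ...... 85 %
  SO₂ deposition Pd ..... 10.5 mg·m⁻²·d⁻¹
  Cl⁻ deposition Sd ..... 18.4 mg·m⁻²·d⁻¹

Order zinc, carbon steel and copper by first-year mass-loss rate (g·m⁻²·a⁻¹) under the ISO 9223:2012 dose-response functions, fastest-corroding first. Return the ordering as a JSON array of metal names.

["carbon steel", "copper", "zinc"]

zinc: T>10 °C ⇒ hinge -0.071·(14.9−10) = -0.3479
  Pd branch = 0.0129·Pd^0.44·e^(0.046·RH+f) = 1.279 μm/a
  Cl⁻ term: 0.0175·18.4^0.57·exp(0.008·85+0.085·14.9) = 0.6447
  r_corr = 1.279 + 0.6447 = 1.924 μm/a
  mass loss = 1.924 μm/a × 7.14 g/cm³ = 13.74 g·m⁻²·a⁻¹
carbon steel: temperature factor f = -0.054·(4.9) = -0.2646
  SO₂ term: 1.77·10.5^0.52·exp(0.02·85-0.2646) = 25.26
  Cl⁻ term: 0.102·18.4^0.62·exp(0.033·85+0.04·14.9) = 18.61
  sum: 25.26 + 18.61 → r_corr = 43.87 μm/a
  mass loss = 43.87 μm/a × 7.85 g/cm³ = 344.4 g·m⁻²·a⁻¹
copper: T>10 °C ⇒ hinge -0.080·(14.9−10) = -0.3920
  SO₂ term: 0.0053·10.5^0.26·exp(0.059·85-0.3920) = 0.9943
  Sd branch = 0.01025·Sd^0.27·e^(0.036·RH+0.049·T) = 0.996 μm/a
  r_corr = 0.9943 + 0.996 = 1.99 μm/a
  mass loss = 1.99 μm/a × 8.96 g/cm³ = 17.83 g·m⁻²·a⁻¹
Ordering by g·m⁻²·a⁻¹: carbon steel (344) > copper (17.8) > zinc (13.7)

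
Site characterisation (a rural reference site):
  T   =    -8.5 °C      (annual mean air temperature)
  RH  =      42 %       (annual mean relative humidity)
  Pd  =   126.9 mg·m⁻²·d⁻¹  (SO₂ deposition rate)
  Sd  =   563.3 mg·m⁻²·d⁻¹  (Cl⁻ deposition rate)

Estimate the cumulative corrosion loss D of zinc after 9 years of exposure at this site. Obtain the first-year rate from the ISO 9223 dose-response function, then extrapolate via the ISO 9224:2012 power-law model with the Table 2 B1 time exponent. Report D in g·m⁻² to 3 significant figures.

zinc: f(T) = +0.038·(T−10) [T≤10 °C] = -0.7030
  Pd branch = 0.0129·Pd^0.44·e^(0.046·RH+f) = 0.3714 μm/a
  Cl⁻ term: 0.0175·563.3^0.57·exp(0.008·42+0.085·-8.5) = 0.4396
  r_corr = 0.3714 + 0.4396 = 0.8111 μm/a
ISO 9224: D(t) = r_corr · t^b with b = 0.813 (zinc, B1)
  D(9) = 0.8111 × 9^0.813 = 0.8111 × 5.968 = 4.84 μm
  Mass loss = 4.84 μm × 7.14 g/cm³ = 34.56 g·m⁻²

D(9) = 34.6 g·m⁻²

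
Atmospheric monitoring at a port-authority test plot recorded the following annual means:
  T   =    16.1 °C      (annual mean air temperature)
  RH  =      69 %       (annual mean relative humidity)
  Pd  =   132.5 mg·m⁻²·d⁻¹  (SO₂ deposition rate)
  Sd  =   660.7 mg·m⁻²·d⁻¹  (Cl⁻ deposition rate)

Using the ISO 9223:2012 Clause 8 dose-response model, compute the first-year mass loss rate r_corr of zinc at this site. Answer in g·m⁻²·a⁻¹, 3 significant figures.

r_corr = 46.8 g·m⁻²·a⁻¹

zinc: temperature factor f = -0.071·(6.1) = -0.4331
  SO₂ term: 0.0129·132.5^0.44·exp(0.046·69-0.4331) = 1.717
  Sd branch = 0.0175·Sd^0.57·e^(0.008·RH+0.085·T) = 4.836 μm/a
  r_corr = 1.717 + 4.836 = 6.553 μm/a
Convert to mass loss: 6.553 μm/a × 7.14 g/cm³ = 46.79 g·m⁻²·a⁻¹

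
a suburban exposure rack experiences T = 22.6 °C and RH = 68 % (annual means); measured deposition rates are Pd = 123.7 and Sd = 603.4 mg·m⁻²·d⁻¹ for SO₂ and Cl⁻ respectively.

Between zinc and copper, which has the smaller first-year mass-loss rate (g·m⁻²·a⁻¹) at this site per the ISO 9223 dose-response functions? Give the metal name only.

copper

zinc: temperature factor f = -0.071·(12.6) = -0.8946
  sulphur-dioxide contribution → 1.003 μm/a
  chloride contribution → 7.916 μm/a
  ⇒ r_corr(zinc) = 8.919 μm/a
  mass loss = 8.919 μm/a × 7.14 g/cm³ = 63.68 g·m⁻²·a⁻¹
copper: f(T) = -0.080·(T−10) [T>10 °C] = -1.0080
  sulphur-dioxide contribution → 0.374 μm/a
  chloride contribution → 2.021 μm/a
  total first-year rate 2.395 μm/a
  mass loss = 2.395 μm/a × 8.96 g/cm³ = 21.46 g·m⁻²·a⁻¹
Ordering by g·m⁻²·a⁻¹: zinc (63.7) > copper (21.5)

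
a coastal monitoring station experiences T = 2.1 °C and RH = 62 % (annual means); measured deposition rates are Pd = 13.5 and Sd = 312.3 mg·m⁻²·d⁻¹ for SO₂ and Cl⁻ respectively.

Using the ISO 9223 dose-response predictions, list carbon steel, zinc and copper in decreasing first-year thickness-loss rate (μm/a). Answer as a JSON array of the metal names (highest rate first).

carbon steel: T≤10 °C ⇒ hinge +0.150·(2.1−10) = -1.1850
  Pd branch = 1.77·Pd^0.52·e^(0.02·RH+f) = 7.238 μm/a
  Cl⁻ term: 0.102·312.3^0.62·exp(0.033·62+0.04·2.1) = 30.22
  sum: 7.238 + 30.22 → r_corr = 37.46 μm/a
zinc: T≤10 °C ⇒ hinge +0.038·(2.1−10) = -0.3002
  SO₂ term: 0.0129·13.5^0.44·exp(0.046·62-0.3002) = 0.5202
  Sd branch = 0.0175·Sd^0.57·e^(0.008·RH+0.085·T) = 0.9076 μm/a
  sum: 0.5202 + 0.9076 → r_corr = 1.428 μm/a
copper: f(T) = +0.126·(T−10) [T≤10 °C] = -0.9954
  SO₂ term: 0.0053·13.5^0.26·exp(0.059·62-0.9954) = 0.1495
  Sd branch = 0.01025·Sd^0.27·e^(0.036·RH+0.049·T) = 0.4992 μm/a
  r_corr = 0.1495 + 0.4992 = 0.6487 μm/a
Ordering by μm/a: carbon steel (37.5) > zinc (1.43) > copper (0.649)

["carbon steel", "zinc", "copper"]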